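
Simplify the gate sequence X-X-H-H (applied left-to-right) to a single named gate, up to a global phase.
I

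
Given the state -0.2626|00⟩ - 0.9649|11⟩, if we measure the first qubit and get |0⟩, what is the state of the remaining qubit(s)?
-|0⟩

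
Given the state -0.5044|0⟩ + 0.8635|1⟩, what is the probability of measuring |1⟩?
0.7456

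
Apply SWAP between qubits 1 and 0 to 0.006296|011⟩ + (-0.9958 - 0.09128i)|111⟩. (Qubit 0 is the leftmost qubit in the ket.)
0.006296|101⟩ + (-0.9958 - 0.09128i)|111⟩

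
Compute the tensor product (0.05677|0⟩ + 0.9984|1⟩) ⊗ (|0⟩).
0.05677|00⟩ + 0.9984|10⟩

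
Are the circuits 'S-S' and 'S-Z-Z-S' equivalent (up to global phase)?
Yes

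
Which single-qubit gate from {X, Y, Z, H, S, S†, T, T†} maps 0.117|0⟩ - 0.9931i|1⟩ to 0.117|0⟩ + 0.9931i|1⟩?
Z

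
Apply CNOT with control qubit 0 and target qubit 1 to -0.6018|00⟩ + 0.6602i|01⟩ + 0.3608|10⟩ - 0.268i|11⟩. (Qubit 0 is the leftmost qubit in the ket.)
-0.6018|00⟩ + 0.6602i|01⟩ - 0.268i|10⟩ + 0.3608|11⟩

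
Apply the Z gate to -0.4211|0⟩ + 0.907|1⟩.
-0.4211|0⟩ - 0.907|1⟩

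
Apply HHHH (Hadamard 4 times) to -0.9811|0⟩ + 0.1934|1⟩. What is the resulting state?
-0.9811|0⟩ + 0.1934|1⟩

H² = I, so an even number of Hadamards cancels: H^4 = I and the state is unchanged.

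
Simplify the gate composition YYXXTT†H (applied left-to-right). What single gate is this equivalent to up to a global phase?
H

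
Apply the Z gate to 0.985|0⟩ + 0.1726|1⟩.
0.985|0⟩ - 0.1726|1⟩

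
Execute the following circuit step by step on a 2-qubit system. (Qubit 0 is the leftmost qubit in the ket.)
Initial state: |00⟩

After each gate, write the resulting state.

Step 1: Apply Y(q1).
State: i|01⟩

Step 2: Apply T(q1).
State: (-1/√2 + (1/√2)i)|01⟩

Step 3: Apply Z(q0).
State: (-1/√2 + (1/√2)i)|01⟩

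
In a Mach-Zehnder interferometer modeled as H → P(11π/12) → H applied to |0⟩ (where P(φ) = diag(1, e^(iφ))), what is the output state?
(0.01704 + 0.1294i)|0⟩ + (0.983 - 0.1294i)|1⟩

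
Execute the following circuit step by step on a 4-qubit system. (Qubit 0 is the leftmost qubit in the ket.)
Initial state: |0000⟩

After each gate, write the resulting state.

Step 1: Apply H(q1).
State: 1/√2|0000⟩ + 1/√2|0100⟩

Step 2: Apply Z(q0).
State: 1/√2|0000⟩ + 1/√2|0100⟩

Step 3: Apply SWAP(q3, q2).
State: 1/√2|0000⟩ + 1/√2|0100⟩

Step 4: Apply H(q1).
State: |0000⟩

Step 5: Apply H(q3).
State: 1/√2|0000⟩ + 1/√2|0001⟩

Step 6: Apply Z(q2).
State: 1/√2|0000⟩ + 1/√2|0001⟩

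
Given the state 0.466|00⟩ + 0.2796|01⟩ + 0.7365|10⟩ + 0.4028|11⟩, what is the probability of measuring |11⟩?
0.1622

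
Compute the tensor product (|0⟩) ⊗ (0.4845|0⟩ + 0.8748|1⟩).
0.4845|00⟩ + 0.8748|01⟩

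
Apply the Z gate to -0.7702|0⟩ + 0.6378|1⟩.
-0.7702|0⟩ - 0.6378|1⟩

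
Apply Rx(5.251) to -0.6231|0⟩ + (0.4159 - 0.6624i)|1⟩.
(0.2151 - 0.2052i)|0⟩ + (-0.3617 + 0.8836i)|1⟩

Rx(5.251) = [[cos(θ/2), −i·sin(θ/2)], [−i·sin(θ/2), cos(θ/2)]]; θ = 5.251, cos(θ/2) ≈ -0.869754, sin(θ/2) ≈ 0.493485.
With a = amp(|0⟩) = -0.6231 and b = amp(|1⟩) = (0.4159 - 0.6624i):
new amp(|0⟩) = (-0.869754)·a + (-0.493485i)·b = (0.2151 - 0.2052i)
new amp(|1⟩) = (-0.493485i)·a + (-0.869754)·b = (-0.3617 + 0.8836i)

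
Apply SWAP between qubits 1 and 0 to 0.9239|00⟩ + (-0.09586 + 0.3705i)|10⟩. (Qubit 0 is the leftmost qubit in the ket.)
0.9239|00⟩ + (-0.09586 + 0.3705i)|01⟩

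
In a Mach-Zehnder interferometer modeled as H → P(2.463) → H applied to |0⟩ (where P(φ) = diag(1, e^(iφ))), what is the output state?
(0.1108 + 0.3138i)|0⟩ + (0.8892 - 0.3138i)|1⟩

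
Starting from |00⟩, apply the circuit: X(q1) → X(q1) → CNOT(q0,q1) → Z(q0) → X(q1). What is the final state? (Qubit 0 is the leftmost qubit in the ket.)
|01⟩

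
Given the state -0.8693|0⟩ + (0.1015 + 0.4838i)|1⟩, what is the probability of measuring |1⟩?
0.2444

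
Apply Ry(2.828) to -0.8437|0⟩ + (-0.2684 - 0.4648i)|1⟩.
(0.1334 + 0.4591i)|0⟩ + (-0.8753 - 0.07258i)|1⟩

Ry(2.828) = [[cos(θ/2), −sin(θ/2)], [sin(θ/2), cos(θ/2)]]; θ = 2.828, cos(θ/2) ≈ 0.156155, sin(θ/2) ≈ 0.987733.
With a = amp(|0⟩) = -0.8437 and b = amp(|1⟩) = (-0.2684 - 0.4648i):
new amp(|0⟩) = (0.156155)·a + (-0.987733)·b = (0.1334 + 0.4591i)
new amp(|1⟩) = (0.987733)·a + (0.156155)·b = (-0.8753 - 0.07258i)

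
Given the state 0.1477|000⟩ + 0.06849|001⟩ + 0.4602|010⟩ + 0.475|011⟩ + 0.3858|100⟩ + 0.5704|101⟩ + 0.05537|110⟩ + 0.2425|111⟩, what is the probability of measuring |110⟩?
0.003066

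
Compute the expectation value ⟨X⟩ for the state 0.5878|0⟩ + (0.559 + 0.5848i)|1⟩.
0.6572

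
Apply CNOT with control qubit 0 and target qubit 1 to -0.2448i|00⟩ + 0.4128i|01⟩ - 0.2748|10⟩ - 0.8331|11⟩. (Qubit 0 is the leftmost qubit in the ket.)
-0.2448i|00⟩ + 0.4128i|01⟩ - 0.8331|10⟩ - 0.2748|11⟩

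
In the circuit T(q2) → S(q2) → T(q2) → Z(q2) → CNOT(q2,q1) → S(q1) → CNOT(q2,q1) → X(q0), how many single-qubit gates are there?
6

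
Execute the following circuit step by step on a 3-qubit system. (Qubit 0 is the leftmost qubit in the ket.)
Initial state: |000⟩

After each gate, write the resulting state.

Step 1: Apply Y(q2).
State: i|001⟩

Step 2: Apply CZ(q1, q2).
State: i|001⟩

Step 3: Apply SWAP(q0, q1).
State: i|001⟩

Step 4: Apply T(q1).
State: i|001⟩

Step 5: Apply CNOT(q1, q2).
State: i|001⟩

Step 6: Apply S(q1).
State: i|001⟩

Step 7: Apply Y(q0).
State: -|101⟩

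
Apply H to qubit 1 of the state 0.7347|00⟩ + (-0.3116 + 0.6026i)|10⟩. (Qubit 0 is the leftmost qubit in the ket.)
0.5195|00⟩ + 0.5195|01⟩ + (-0.2203 + 0.4261i)|10⟩ + (-0.2203 + 0.4261i)|11⟩

H on qubit 1 mixes each pair of kets that differ only in qubit 1: amplitudes (a, b) of (|…0…⟩, |…1…⟩) become ((a + b)/√2, (a − b)/√2). Kets absent from the input have amplitude 0.
(|00⟩, |01⟩): (a, b) = (0.7347, 0) → (0.5195, 0.5195)
(|10⟩, |11⟩): (a, b) = ((-0.3116 + 0.6026i), 0) → ((-0.2203 + 0.4261i), (-0.2203 + 0.4261i))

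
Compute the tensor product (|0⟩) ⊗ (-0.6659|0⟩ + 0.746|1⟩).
-0.6659|00⟩ + 0.746|01⟩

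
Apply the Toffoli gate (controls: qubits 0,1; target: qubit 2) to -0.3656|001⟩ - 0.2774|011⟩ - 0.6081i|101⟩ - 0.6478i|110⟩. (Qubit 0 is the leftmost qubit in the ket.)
-0.3656|001⟩ - 0.2774|011⟩ - 0.6081i|101⟩ - 0.6478i|111⟩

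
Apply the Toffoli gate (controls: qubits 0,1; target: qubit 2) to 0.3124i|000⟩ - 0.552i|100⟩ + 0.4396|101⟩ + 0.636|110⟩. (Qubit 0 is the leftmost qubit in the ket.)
0.3124i|000⟩ - 0.552i|100⟩ + 0.4396|101⟩ + 0.636|111⟩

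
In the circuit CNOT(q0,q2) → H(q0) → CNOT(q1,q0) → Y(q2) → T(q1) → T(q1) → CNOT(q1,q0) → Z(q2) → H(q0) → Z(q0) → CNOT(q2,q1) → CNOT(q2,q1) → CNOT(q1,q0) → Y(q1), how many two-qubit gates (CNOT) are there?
6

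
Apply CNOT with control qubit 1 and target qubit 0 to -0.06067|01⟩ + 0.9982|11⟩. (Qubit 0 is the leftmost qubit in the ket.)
0.9982|01⟩ - 0.06067|11⟩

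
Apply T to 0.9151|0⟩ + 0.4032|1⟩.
0.9151|0⟩ + (0.2851 + 0.2851i)|1⟩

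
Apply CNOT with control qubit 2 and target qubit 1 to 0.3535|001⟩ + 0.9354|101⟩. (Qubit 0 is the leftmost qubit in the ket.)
0.3535|011⟩ + 0.9354|111⟩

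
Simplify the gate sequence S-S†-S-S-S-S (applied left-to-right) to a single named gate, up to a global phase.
I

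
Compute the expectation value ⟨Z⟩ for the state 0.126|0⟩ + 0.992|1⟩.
-0.9682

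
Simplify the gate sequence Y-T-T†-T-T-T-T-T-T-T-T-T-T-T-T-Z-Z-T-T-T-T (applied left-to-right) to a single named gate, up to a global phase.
Y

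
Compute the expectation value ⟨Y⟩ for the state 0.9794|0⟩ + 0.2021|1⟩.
0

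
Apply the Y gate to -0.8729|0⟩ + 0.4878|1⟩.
-0.4878i|0⟩ - 0.8729i|1⟩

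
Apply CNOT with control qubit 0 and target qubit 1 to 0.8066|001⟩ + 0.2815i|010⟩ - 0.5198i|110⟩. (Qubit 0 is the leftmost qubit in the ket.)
0.8066|001⟩ + 0.2815i|010⟩ - 0.5198i|100⟩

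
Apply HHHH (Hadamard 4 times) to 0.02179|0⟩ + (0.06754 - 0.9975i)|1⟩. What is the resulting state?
0.02179|0⟩ + (0.06754 - 0.9975i)|1⟩

H² = I, so an even number of Hadamards cancels: H^4 = I and the state is unchanged.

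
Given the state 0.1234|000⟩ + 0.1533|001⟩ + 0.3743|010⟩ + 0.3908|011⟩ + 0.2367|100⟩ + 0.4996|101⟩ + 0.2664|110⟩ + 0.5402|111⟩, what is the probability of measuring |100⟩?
0.05603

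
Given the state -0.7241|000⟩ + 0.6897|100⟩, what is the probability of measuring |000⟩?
0.5243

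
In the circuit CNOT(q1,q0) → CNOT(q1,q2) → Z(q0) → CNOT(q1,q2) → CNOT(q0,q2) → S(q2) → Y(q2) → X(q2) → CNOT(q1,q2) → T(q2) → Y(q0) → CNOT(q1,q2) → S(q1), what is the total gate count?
13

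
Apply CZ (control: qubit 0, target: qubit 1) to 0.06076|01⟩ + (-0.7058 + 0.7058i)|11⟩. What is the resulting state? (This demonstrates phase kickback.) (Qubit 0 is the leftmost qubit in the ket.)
0.06076|01⟩ + (0.7058 - 0.7058i)|11⟩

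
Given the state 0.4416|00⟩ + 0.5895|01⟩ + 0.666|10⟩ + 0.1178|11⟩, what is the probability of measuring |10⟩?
0.4436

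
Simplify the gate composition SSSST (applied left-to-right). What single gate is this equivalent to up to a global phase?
T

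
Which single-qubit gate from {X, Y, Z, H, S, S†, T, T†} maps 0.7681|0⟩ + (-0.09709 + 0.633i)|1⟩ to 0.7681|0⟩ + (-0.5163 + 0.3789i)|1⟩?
T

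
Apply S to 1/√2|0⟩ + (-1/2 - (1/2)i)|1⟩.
1/√2|0⟩ + (1/2 - (1/2)i)|1⟩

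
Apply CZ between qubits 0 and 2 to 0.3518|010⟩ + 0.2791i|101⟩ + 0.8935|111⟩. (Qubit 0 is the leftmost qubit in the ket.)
0.3518|010⟩ - 0.2791i|101⟩ - 0.8935|111⟩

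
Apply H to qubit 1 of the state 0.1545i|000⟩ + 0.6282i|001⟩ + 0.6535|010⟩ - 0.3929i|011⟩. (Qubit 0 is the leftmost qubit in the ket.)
(0.4621 + 0.1092i)|000⟩ + 0.1664i|001⟩ + (-0.4621 + 0.1092i)|010⟩ + 0.722i|011⟩

H on qubit 1 mixes each pair of kets that differ only in qubit 1: amplitudes (a, b) of (|…0…⟩, |…1…⟩) become ((a + b)/√2, (a − b)/√2). Kets absent from the input have amplitude 0.
(|000⟩, |010⟩): (a, b) = (0.1545i, 0.6535) → ((0.4621 + 0.1092i), (-0.4621 + 0.1092i))
(|001⟩, |011⟩): (a, b) = (0.6282i, -0.3929i) → (0.1664i, 0.722i)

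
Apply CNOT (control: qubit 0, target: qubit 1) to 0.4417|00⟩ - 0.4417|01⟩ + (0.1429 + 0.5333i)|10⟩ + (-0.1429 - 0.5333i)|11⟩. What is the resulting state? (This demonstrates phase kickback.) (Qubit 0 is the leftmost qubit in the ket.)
0.4417|00⟩ - 0.4417|01⟩ + (-0.1429 - 0.5333i)|10⟩ + (0.1429 + 0.5333i)|11⟩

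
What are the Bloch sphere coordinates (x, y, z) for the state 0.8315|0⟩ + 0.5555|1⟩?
(0.9238, 0, 0.3828)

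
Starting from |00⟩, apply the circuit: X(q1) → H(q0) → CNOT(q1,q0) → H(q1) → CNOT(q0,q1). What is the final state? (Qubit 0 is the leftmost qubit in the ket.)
1/2|00⟩ - 1/2|01⟩ - 1/2|10⟩ + 1/2|11⟩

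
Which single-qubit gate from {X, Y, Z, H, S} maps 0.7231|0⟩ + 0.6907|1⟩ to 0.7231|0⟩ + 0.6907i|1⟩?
S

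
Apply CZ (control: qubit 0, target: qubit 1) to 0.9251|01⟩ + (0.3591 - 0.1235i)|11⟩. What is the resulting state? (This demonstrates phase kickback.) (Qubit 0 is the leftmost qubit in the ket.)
0.9251|01⟩ + (-0.3591 + 0.1235i)|11⟩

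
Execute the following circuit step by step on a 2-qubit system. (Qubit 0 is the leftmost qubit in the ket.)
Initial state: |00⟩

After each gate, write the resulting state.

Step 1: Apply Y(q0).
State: i|10⟩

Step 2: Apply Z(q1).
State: i|10⟩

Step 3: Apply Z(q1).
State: i|10⟩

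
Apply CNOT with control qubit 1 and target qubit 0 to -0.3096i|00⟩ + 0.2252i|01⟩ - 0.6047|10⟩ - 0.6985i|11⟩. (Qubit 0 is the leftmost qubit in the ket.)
-0.3096i|00⟩ - 0.6985i|01⟩ - 0.6047|10⟩ + 0.2252i|11⟩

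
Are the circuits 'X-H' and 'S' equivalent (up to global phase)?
No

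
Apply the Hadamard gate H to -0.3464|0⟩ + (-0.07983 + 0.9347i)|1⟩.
(-0.3014 + 0.6609i)|0⟩ + (-0.1885 - 0.6609i)|1⟩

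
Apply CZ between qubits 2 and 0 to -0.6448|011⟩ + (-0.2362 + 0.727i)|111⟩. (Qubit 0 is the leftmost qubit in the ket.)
-0.6448|011⟩ + (0.2362 - 0.727i)|111⟩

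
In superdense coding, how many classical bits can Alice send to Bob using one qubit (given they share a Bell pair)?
2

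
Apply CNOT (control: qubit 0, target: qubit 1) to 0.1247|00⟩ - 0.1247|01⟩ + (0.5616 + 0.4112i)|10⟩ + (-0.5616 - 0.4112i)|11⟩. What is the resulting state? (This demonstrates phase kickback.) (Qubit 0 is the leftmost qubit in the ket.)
0.1247|00⟩ - 0.1247|01⟩ + (-0.5616 - 0.4112i)|10⟩ + (0.5616 + 0.4112i)|11⟩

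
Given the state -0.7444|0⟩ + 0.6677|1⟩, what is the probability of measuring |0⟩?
0.5541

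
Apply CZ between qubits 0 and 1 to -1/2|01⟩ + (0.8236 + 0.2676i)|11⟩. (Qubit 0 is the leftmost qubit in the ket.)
-1/2|01⟩ + (-0.8236 - 0.2676i)|11⟩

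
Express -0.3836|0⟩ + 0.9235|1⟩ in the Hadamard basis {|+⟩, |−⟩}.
0.3818|+⟩ - 0.9243|−⟩

With |ψ⟩ = α|0⟩ + β|1⟩, the Hadamard-basis coefficients are ⟨+|ψ⟩ = (α + β)/√2 and ⟨−|ψ⟩ = (α − β)/√2.
Here α = -0.3836, β = 0.9235: (α + β)/√2 = 0.3818, (α − β)/√2 = -0.9243.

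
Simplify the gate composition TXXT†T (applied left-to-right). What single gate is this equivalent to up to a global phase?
T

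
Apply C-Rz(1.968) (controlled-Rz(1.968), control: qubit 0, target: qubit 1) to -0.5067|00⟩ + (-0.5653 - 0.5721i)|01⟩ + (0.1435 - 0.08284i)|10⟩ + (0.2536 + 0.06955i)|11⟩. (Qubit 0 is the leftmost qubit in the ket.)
-0.5067|00⟩ + (-0.5653 - 0.5721i)|01⟩ + (0.01047 - 0.1654i)|10⟩ + (0.0825 + 0.2497i)|11⟩

C-Rz(1.968) leaves the control-|0⟩ kets |00⟩, |01⟩ unchanged and applies Rz(1.968) to qubit 1 on the control-|1⟩ pair (|10⟩, |11⟩).
Rz(1.968) = [[e^(−iθ/2), 0], [0, e^(iθ/2)]] with e^(±iθ/2) = cos(θ/2) ± i·sin(θ/2); θ = 1.968, cos(θ/2) ≈ 0.553696, sin(θ/2) ≈ 0.832719.
With a = amp(|10⟩) = (0.1435 - 0.08284i) and b = amp(|11⟩) = (0.2536 + 0.06955i):
new amp(|10⟩) = (0.553696 - 0.832719i)·a = (0.01047 - 0.1654i)
new amp(|11⟩) = (0.553696 + 0.832719i)·b = (0.0825 + 0.2497i)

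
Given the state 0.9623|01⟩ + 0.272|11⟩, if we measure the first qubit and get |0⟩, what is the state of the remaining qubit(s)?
|1⟩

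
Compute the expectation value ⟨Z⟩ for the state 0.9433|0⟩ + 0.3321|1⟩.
0.7795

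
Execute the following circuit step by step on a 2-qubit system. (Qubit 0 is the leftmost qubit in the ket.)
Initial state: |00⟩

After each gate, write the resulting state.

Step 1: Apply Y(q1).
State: i|01⟩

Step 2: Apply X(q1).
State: i|00⟩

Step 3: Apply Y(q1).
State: -|01⟩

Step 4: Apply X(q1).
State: -|00⟩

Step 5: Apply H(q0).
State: -1/√2|00⟩ - 1/√2|10⟩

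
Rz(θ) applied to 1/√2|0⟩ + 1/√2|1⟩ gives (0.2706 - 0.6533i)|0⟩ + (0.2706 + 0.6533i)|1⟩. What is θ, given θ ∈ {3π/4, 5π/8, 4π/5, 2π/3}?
3π/4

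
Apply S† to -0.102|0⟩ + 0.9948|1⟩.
-0.102|0⟩ - 0.9948i|1⟩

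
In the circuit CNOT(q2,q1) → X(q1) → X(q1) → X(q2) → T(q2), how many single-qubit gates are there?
4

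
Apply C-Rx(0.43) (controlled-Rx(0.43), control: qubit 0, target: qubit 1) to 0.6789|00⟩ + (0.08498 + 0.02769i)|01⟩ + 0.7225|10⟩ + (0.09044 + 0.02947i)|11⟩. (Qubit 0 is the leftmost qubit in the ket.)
0.6789|00⟩ + (0.08498 + 0.02769i)|01⟩ + (0.7122 - 0.0193i)|10⟩ + (0.08836 - 0.1254i)|11⟩

C-Rx(0.43) leaves the control-|0⟩ kets |00⟩, |01⟩ unchanged and applies Rx(0.43) to qubit 1 on the control-|1⟩ pair (|10⟩, |11⟩).
Rx(0.43) = [[cos(θ/2), −i·sin(θ/2)], [−i·sin(θ/2), cos(θ/2)]]; θ = 0.43, cos(θ/2) ≈ 0.976976, sin(θ/2) ≈ 0.213347.
With a = amp(|10⟩) = 0.7225 and b = amp(|11⟩) = (0.09044 + 0.02947i):
new amp(|10⟩) = (0.976976)·a + (-0.213347i)·b = (0.7122 - 0.0193i)
new amp(|11⟩) = (-0.213347i)·a + (0.976976)·b = (0.08836 - 0.1254i)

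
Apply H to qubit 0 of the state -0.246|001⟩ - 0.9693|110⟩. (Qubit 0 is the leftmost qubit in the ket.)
-0.1739|001⟩ - 0.6854|010⟩ - 0.1739|101⟩ + 0.6854|110⟩

H on qubit 0 mixes each pair of kets that differ only in qubit 0: amplitudes (a, b) of (|…0…⟩, |…1…⟩) become ((a + b)/√2, (a − b)/√2). Kets absent from the input have amplitude 0.
(|001⟩, |101⟩): (a, b) = (-0.246, 0) → (-0.1739, -0.1739)
(|010⟩, |110⟩): (a, b) = (0, -0.9693) → (-0.6854, 0.6854)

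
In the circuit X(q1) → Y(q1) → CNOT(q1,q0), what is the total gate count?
3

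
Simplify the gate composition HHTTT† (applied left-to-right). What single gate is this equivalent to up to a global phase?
T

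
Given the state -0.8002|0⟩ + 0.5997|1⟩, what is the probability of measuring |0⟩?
0.6403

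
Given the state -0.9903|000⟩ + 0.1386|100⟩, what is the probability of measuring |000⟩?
0.9807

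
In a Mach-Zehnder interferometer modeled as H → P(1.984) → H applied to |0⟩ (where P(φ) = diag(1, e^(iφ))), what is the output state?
(0.2992 + 0.4579i)|0⟩ + (0.7008 - 0.4579i)|1⟩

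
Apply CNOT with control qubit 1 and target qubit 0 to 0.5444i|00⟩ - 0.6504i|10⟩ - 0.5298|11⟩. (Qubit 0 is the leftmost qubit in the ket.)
0.5444i|00⟩ - 0.5298|01⟩ - 0.6504i|10⟩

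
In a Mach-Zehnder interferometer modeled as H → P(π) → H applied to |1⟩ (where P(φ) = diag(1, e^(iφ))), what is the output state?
|0⟩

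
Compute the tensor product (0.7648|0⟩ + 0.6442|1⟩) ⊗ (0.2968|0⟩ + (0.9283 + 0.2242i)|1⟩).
0.227|00⟩ + (0.71 + 0.1715i)|01⟩ + 0.1912|10⟩ + (0.598 + 0.1444i)|11⟩

amp(|b₁b₂…⟩) = product of the factor amplitudes for bits b₁, b₂, …; only kets whose every factor amplitude is nonzero survive.
|00⟩: (0.7648)(0.2968) = 0.227
|01⟩: (0.7648)(0.9283 + 0.2242i) = (0.71 + 0.1715i)
|10⟩: (0.6442)(0.2968) = 0.1912
|11⟩: (0.6442)(0.9283 + 0.2242i) = (0.598 + 0.1444i)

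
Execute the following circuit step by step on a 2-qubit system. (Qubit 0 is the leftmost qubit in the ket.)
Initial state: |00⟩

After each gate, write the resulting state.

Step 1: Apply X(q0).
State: |10⟩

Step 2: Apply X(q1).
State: |11⟩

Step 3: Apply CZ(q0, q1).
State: -|11⟩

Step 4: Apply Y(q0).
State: i|01⟩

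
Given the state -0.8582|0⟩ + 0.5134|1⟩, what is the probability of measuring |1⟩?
0.2636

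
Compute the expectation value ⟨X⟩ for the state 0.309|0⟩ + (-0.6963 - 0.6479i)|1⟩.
-0.4303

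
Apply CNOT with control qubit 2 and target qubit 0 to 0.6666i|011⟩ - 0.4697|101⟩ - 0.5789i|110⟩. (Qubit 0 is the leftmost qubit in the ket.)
-0.4697|001⟩ - 0.5789i|110⟩ + 0.6666i|111⟩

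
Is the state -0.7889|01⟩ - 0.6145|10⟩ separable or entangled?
Entangled

Writing the state as a|00⟩ + b|01⟩ + c|10⟩ + d|11⟩, it is a product state iff ad − bc = 0.
Here (a, b, c, d) = (0, -0.7889, -0.6145, 0): ad − bc = (0)(0) − (-0.7889)(-0.6145) = -0.4848 ≠ 0, so the state is entangled.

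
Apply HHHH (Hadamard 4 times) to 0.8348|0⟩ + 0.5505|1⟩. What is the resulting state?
0.8348|0⟩ + 0.5505|1⟩

H² = I, so an even number of Hadamards cancels: H^4 = I and the state is unchanged.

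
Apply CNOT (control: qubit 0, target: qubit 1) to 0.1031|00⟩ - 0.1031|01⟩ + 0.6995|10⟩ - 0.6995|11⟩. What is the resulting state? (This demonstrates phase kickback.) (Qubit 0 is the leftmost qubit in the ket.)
0.1031|00⟩ - 0.1031|01⟩ - 0.6995|10⟩ + 0.6995|11⟩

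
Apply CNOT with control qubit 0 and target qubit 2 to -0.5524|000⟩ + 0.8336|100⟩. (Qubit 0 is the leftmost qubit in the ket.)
-0.5524|000⟩ + 0.8336|101⟩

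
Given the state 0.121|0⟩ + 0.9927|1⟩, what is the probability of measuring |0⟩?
0.01464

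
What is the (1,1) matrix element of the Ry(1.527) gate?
0.7224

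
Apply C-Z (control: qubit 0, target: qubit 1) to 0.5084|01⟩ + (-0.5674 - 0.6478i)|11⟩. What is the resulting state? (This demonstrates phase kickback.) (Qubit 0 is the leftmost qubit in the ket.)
0.5084|01⟩ + (0.5674 + 0.6478i)|11⟩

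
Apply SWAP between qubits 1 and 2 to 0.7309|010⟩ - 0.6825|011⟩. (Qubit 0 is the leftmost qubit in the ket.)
0.7309|001⟩ - 0.6825|011⟩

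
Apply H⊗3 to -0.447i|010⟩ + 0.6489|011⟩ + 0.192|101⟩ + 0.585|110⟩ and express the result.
(0.5041 - 0.158i)|000⟩ + (-0.09047 - 0.158i)|001⟩ + (-0.3684 + 0.158i)|010⟩ + (-0.04529 + 0.158i)|011⟩ + (-0.04529 - 0.158i)|100⟩ + (-0.3684 - 0.158i)|101⟩ + (-0.09047 + 0.158i)|110⟩ + (0.5041 + 0.158i)|111⟩

H⊗3 gives amp(|y⟩) = (1/2√2) Σ_x (−1)^(x·y) amp(|x⟩), where x·y is the number of positions in which both x and y have a 1.
|000⟩: (-0.447i + 0.6489 + 0.192 + 0.585)/(2√2) = (0.5041 - 0.158i)
|001⟩: (-0.447i - 0.6489 - 0.192 + 0.585)/(2√2) = (-0.09047 - 0.158i)
|010⟩: (0.447i - 0.6489 + 0.192 - 0.585)/(2√2) = (-0.3684 + 0.158i)
|011⟩: (0.447i + 0.6489 - 0.192 - 0.585)/(2√2) = (-0.04529 + 0.158i)
|100⟩: (-0.447i + 0.6489 - 0.192 - 0.585)/(2√2) = (-0.04529 - 0.158i)
|101⟩: (-0.447i - 0.6489 + 0.192 - 0.585)/(2√2) = (-0.3684 - 0.158i)
|110⟩: (0.447i - 0.6489 - 0.192 + 0.585)/(2√2) = (-0.09047 + 0.158i)
|111⟩: (0.447i + 0.6489 + 0.192 + 0.585)/(2√2) = (0.5041 + 0.158i)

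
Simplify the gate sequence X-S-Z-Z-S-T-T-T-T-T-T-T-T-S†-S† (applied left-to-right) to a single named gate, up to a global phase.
X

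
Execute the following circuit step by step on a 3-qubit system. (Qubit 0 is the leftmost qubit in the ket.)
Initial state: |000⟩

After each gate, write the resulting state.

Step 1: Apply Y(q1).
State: i|010⟩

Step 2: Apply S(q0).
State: i|010⟩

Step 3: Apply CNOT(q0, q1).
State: i|010⟩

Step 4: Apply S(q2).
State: i|010⟩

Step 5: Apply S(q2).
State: i|010⟩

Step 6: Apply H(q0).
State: (1/√2)i|010⟩ + (1/√2)i|110⟩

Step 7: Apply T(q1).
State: (-1/2 + (1/2)i)|010⟩ + (-1/2 + (1/2)i)|110⟩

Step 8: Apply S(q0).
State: (-1/2 + (1/2)i)|010⟩ + (-1/2 - (1/2)i)|110⟩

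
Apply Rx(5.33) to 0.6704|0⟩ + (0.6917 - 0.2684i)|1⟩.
(-0.7188 - 0.3173i)|0⟩ + (-0.6146 - 0.06906i)|1⟩

Rx(5.33) = [[cos(θ/2), −i·sin(θ/2)], [−i·sin(θ/2), cos(θ/2)]]; θ = 5.33, cos(θ/2) ≈ -0.888563, sin(θ/2) ≈ 0.458754.
With a = amp(|0⟩) = 0.6704 and b = amp(|1⟩) = (0.6917 - 0.2684i):
new amp(|0⟩) = (-0.888563)·a + (-0.458754i)·b = (-0.7188 - 0.3173i)
new amp(|1⟩) = (-0.458754i)·a + (-0.888563)·b = (-0.6146 - 0.06906i)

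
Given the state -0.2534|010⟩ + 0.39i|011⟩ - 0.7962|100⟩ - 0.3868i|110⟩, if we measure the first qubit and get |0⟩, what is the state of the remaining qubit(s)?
-0.5448|10⟩ + 0.8385i|11⟩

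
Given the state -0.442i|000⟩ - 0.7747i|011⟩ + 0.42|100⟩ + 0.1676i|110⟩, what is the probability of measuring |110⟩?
0.02809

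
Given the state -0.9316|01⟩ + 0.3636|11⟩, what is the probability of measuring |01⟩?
0.8679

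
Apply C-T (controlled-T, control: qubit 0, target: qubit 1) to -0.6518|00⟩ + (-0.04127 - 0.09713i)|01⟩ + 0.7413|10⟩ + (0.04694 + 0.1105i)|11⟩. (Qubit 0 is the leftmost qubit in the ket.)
-0.6518|00⟩ + (-0.04127 - 0.09713i)|01⟩ + 0.7413|10⟩ + (-0.04494 + 0.1113i)|11⟩

C-T leaves the control-|0⟩ kets |00⟩, |01⟩ unchanged and applies T to qubit 1 on the control-|1⟩ pair (|10⟩, |11⟩).
T = [[1, 0], [0, (1/√2 + (1/√2)i)]].
With a = amp(|10⟩) = 0.7413 and b = amp(|11⟩) = (0.04694 + 0.1105i):
new amp(|10⟩) = (1)·a = 0.7413
new amp(|11⟩) = (1/√2 + (1/√2)i)·b = (-0.04494 + 0.1113i)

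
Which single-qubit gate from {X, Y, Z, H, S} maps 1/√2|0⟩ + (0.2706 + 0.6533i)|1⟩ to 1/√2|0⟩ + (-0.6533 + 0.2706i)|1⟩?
S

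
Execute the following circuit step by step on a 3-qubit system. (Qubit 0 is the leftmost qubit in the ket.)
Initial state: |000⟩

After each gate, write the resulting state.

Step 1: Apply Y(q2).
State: i|001⟩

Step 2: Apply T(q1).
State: i|001⟩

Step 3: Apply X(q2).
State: i|000⟩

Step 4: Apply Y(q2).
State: -|001⟩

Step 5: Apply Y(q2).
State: i|000⟩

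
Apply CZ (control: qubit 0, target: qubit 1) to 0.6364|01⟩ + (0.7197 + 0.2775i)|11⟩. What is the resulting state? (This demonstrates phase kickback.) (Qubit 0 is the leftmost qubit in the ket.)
0.6364|01⟩ + (-0.7197 - 0.2775i)|11⟩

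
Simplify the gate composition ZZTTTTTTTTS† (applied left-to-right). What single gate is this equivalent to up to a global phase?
S†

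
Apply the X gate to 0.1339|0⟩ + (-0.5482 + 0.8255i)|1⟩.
(-0.5482 + 0.8255i)|0⟩ + 0.1339|1⟩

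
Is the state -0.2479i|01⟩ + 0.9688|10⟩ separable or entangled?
Entangled

Writing the state as a|00⟩ + b|01⟩ + c|10⟩ + d|11⟩, it is a product state iff ad − bc = 0.
Here (a, b, c, d) = (0, -0.2479i, 0.9688, 0): ad − bc = (0)(0) − (-0.2479i)(0.9688) = 0.2402i ≠ 0, so the state is entangled.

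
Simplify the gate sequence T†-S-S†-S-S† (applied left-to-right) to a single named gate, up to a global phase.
T†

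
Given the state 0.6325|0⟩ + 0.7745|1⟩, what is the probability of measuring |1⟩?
0.5999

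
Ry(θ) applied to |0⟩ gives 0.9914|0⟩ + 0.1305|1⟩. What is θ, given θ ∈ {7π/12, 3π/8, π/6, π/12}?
π/12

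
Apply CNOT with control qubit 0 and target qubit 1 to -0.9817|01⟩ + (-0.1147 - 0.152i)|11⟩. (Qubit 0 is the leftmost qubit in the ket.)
-0.9817|01⟩ + (-0.1147 - 0.152i)|10⟩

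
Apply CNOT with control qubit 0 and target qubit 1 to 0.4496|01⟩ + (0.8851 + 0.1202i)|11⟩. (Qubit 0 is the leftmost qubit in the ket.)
0.4496|01⟩ + (0.8851 + 0.1202i)|10⟩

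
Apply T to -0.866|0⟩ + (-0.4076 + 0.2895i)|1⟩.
-0.866|0⟩ + (-0.4929 - 0.08351i)|1⟩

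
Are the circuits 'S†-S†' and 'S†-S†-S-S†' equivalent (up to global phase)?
Yes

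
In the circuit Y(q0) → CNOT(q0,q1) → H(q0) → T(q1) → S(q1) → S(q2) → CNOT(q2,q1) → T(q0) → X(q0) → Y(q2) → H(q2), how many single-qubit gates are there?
9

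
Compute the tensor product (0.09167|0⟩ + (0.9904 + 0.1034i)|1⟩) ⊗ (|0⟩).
0.09167|00⟩ + (0.9904 + 0.1034i)|10⟩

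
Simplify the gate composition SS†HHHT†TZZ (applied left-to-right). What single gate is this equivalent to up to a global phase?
H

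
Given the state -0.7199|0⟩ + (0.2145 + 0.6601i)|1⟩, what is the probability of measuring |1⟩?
0.4817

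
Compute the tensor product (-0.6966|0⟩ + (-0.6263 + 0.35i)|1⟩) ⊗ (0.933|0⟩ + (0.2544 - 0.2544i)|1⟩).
-0.6499|00⟩ + (-0.1772 + 0.1772i)|01⟩ + (-0.5843 + 0.3266i)|10⟩ + (-0.07029 + 0.2484i)|11⟩

amp(|b₁b₂…⟩) = product of the factor amplitudes for bits b₁, b₂, …; only kets whose every factor amplitude is nonzero survive.
|00⟩: (-0.6966)(0.933) = -0.6499
|01⟩: (-0.6966)(0.2544 - 0.2544i) = (-0.1772 + 0.1772i)
|10⟩: (-0.6263 + 0.35i)(0.933) = (-0.5843 + 0.3266i)
|11⟩: (-0.6263 + 0.35i)(0.2544 - 0.2544i) = (-0.07029 + 0.2484i)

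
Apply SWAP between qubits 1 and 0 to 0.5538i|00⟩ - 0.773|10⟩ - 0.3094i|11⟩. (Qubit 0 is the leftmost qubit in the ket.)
0.5538i|00⟩ - 0.773|01⟩ - 0.3094i|11⟩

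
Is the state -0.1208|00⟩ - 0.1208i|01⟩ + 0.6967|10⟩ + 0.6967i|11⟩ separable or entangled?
Separable

Writing the state as a|00⟩ + b|01⟩ + c|10⟩ + d|11⟩, it is a product state iff ad − bc = 0.
Here (a, b, c, d) = (-0.1208, -0.1208i, 0.6967, 0.6967i): ad − bc = (-0.1208)(0.6967i) − (-0.1208i)(0.6967) = 0, so the state is separable.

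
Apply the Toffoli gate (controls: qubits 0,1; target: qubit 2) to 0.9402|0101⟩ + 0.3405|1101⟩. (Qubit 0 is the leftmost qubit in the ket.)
0.9402|0101⟩ + 0.3405|1111⟩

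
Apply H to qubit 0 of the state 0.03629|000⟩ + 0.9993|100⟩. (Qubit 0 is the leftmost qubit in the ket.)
0.7323|000⟩ - 0.681|100⟩

H on qubit 0 mixes each pair of kets that differ only in qubit 0: amplitudes (a, b) of (|…0…⟩, |…1…⟩) become ((a + b)/√2, (a − b)/√2). Kets absent from the input have amplitude 0.
(|000⟩, |100⟩): (a, b) = (0.03629, 0.9993) → (0.7323, -0.681)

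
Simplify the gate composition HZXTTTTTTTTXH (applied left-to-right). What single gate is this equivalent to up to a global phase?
X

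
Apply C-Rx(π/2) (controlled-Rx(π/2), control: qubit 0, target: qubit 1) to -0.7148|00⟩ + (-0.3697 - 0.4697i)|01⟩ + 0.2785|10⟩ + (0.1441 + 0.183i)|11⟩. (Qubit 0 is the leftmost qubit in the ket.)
-0.7148|00⟩ + (-0.3697 - 0.4697i)|01⟩ + (0.3263 - 0.1019i)|10⟩ + (0.1019 - 0.06753i)|11⟩

C-Rx(π/2) leaves the control-|0⟩ kets |00⟩, |01⟩ unchanged and applies Rx(π/2) to qubit 1 on the control-|1⟩ pair (|10⟩, |11⟩).
Rx(π/2) = [[cos(θ/2), −i·sin(θ/2)], [−i·sin(θ/2), cos(θ/2)]]; θ = π/2, cos(θ/2) ≈ 0.707107, sin(θ/2) ≈ 0.707107.
With a = amp(|10⟩) = 0.2785 and b = amp(|11⟩) = (0.1441 + 0.183i):
new amp(|10⟩) = (0.707107)·a + (-0.707107i)·b = (0.3263 - 0.1019i)
new amp(|11⟩) = (-0.707107i)·a + (0.707107)·b = (0.1019 - 0.06753i)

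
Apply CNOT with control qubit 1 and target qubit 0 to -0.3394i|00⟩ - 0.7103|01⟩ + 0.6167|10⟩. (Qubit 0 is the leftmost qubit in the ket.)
-0.3394i|00⟩ + 0.6167|10⟩ - 0.7103|11⟩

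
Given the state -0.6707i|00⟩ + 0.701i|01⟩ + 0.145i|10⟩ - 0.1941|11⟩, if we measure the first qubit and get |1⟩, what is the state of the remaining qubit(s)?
0.5985i|0⟩ - 0.8011|1⟩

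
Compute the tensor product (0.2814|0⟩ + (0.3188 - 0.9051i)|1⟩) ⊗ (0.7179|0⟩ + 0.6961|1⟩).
0.202|00⟩ + 0.1959|01⟩ + (0.2289 - 0.6498i)|10⟩ + (0.2219 - 0.63i)|11⟩

amp(|b₁b₂…⟩) = product of the factor amplitudes for bits b₁, b₂, …; only kets whose every factor amplitude is nonzero survive.
|00⟩: (0.2814)(0.7179) = 0.202
|01⟩: (0.2814)(0.6961) = 0.1959
|10⟩: (0.3188 - 0.9051i)(0.7179) = (0.2289 - 0.6498i)
|11⟩: (0.3188 - 0.9051i)(0.6961) = (0.2219 - 0.63i)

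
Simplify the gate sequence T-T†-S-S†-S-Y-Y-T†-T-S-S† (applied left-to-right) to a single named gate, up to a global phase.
S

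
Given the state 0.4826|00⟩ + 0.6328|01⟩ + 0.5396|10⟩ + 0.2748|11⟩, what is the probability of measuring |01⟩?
0.4004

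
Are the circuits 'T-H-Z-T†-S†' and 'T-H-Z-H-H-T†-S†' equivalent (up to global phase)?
Yes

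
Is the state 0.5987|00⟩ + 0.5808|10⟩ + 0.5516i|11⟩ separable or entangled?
Entangled

Writing the state as a|00⟩ + b|01⟩ + c|10⟩ + d|11⟩, it is a product state iff ad − bc = 0.
Here (a, b, c, d) = (0.5987, 0, 0.5808, 0.5516i): ad − bc = (0.5987)(0.5516i) − (0)(0.5808) = 0.3302i ≠ 0, so the state is entangled.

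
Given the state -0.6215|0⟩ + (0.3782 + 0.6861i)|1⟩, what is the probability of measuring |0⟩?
0.3863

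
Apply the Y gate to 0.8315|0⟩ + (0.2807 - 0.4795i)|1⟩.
(-0.4795 - 0.2807i)|0⟩ + 0.8315i|1⟩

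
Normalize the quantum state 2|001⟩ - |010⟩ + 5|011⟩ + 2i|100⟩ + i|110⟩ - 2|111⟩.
0.3203|001⟩ - 0.1601|010⟩ + 0.8006|011⟩ + 0.3203i|100⟩ + 0.1601i|110⟩ - 0.3203|111⟩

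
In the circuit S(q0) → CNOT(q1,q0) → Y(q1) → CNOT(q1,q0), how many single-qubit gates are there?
2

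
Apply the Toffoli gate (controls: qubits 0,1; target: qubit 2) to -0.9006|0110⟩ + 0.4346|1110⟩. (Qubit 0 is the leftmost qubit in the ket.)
-0.9006|0110⟩ + 0.4346|1100⟩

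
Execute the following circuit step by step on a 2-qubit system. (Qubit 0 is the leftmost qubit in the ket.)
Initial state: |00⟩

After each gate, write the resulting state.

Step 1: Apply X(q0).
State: |10⟩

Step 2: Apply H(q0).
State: 1/√2|00⟩ - 1/√2|10⟩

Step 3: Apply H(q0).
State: |10⟩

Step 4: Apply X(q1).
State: |11⟩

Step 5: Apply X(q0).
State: |01⟩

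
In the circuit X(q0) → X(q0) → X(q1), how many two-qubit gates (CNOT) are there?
0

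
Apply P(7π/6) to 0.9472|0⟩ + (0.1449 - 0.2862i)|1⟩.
0.9472|0⟩ + (-0.2686 + 0.1754i)|1⟩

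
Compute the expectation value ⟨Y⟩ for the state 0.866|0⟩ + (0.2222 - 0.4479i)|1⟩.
-0.7758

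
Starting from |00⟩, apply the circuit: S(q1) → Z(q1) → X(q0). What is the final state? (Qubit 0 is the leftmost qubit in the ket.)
|10⟩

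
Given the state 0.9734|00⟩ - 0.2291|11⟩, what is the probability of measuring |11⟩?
0.05249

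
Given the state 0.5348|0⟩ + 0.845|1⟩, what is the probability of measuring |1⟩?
0.714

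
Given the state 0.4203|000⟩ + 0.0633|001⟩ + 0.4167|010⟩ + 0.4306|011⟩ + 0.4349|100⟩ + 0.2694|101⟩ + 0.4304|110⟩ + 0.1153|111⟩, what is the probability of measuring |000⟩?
0.1767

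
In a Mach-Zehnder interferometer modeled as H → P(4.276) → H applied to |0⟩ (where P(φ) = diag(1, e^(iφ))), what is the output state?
(0.2887 - 0.4531i)|0⟩ + (0.7113 + 0.4531i)|1⟩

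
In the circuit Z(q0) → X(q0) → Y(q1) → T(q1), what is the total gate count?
4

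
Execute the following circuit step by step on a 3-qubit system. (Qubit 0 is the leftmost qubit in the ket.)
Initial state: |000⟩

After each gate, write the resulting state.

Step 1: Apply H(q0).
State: 1/√2|000⟩ + 1/√2|100⟩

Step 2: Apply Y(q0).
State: -(1/√2)i|000⟩ + (1/√2)i|100⟩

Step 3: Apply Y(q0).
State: 1/√2|000⟩ + 1/√2|100⟩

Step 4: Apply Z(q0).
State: 1/√2|000⟩ - 1/√2|100⟩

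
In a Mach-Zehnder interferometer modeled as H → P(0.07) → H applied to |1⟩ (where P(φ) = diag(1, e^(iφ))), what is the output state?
(0.001224 - 0.03497i)|0⟩ + (0.9988 + 0.03497i)|1⟩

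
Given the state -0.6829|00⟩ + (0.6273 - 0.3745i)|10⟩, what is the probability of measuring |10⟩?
0.5338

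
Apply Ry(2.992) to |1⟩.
-0.9972|0⟩ + 0.07473|1⟩

Ry(2.992) = [[cos(θ/2), −sin(θ/2)], [sin(θ/2), cos(θ/2)]]; θ = 2.992, cos(θ/2) ≈ 0.0747266, sin(θ/2) ≈ 0.997204.
With a = amp(|0⟩) = 0 and b = amp(|1⟩) = 1:
new amp(|0⟩) = (0.0747266)·a + (-0.997204)·b = -0.9972
new amp(|1⟩) = (0.997204)·a + (0.0747266)·b = 0.07473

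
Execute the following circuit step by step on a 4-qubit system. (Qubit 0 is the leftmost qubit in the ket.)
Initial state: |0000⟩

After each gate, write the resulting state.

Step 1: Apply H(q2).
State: 1/√2|0000⟩ + 1/√2|0010⟩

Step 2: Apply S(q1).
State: 1/√2|0000⟩ + 1/√2|0010⟩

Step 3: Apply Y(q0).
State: (1/√2)i|1000⟩ + (1/√2)i|1010⟩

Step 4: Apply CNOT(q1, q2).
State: (1/√2)i|1000⟩ + (1/√2)i|1010⟩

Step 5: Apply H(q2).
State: i|1000⟩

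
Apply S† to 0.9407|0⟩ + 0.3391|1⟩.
0.9407|0⟩ - 0.3391i|1⟩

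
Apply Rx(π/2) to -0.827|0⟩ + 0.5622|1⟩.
(-0.5848 - 0.3975i)|0⟩ + (0.3975 + 0.5848i)|1⟩

Rx(π/2) = [[cos(θ/2), −i·sin(θ/2)], [−i·sin(θ/2), cos(θ/2)]]; θ = π/2, cos(θ/2) ≈ 0.707107, sin(θ/2) ≈ 0.707107.
With a = amp(|0⟩) = -0.827 and b = amp(|1⟩) = 0.5622:
new amp(|0⟩) = (0.707107)·a + (-0.707107i)·b = (-0.5848 - 0.3975i)
new amp(|1⟩) = (-0.707107i)·a + (0.707107)·b = (0.3975 + 0.5848i)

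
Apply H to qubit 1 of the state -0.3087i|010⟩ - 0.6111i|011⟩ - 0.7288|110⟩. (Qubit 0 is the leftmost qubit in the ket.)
-0.2183i|000⟩ - 0.4321i|001⟩ + 0.2183i|010⟩ + 0.4321i|011⟩ - 0.5153|100⟩ + 0.5153|110⟩

H on qubit 1 mixes each pair of kets that differ only in qubit 1: amplitudes (a, b) of (|…0…⟩, |…1…⟩) become ((a + b)/√2, (a − b)/√2). Kets absent from the input have amplitude 0.
(|000⟩, |010⟩): (a, b) = (0, -0.3087i) → (-0.2183i, 0.2183i)
(|001⟩, |011⟩): (a, b) = (0, -0.6111i) → (-0.4321i, 0.4321i)
(|100⟩, |110⟩): (a, b) = (0, -0.7288) → (-0.5153, 0.5153)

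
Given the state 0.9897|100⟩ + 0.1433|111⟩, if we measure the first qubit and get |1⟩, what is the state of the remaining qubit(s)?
0.9897|00⟩ + 0.1433|11⟩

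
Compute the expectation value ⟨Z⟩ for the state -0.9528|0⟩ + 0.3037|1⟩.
0.8156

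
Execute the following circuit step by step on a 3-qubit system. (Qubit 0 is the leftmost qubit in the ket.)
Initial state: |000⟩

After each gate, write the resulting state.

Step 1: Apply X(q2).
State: |001⟩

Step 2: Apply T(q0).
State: |001⟩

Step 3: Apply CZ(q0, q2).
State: |001⟩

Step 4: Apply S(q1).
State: |001⟩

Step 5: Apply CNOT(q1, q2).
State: |001⟩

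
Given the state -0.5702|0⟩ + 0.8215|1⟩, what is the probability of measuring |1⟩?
0.6749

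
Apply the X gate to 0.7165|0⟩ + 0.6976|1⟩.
0.6976|0⟩ + 0.7165|1⟩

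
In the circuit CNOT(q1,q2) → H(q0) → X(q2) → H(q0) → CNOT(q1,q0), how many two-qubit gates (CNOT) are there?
2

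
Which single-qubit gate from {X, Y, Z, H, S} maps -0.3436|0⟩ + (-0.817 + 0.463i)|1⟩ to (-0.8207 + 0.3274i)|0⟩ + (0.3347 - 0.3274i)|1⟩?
H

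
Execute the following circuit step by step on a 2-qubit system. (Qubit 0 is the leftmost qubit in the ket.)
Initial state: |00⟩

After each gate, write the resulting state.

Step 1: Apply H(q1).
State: 1/√2|00⟩ + 1/√2|01⟩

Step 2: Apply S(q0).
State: 1/√2|00⟩ + 1/√2|01⟩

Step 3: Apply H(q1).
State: |00⟩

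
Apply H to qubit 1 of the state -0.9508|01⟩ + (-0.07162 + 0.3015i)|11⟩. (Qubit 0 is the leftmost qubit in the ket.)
-0.6723|00⟩ + 0.6723|01⟩ + (-0.05064 + 0.2132i)|10⟩ + (0.05064 - 0.2132i)|11⟩

H on qubit 1 mixes each pair of kets that differ only in qubit 1: amplitudes (a, b) of (|…0…⟩, |…1…⟩) become ((a + b)/√2, (a − b)/√2). Kets absent from the input have amplitude 0.
(|00⟩, |01⟩): (a, b) = (0, -0.9508) → (-0.6723, 0.6723)
(|10⟩, |11⟩): (a, b) = (0, (-0.07162 + 0.3015i)) → ((-0.05064 + 0.2132i), (0.05064 - 0.2132i))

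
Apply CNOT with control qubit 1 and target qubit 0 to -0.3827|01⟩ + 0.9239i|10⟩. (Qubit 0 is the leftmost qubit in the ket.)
0.9239i|10⟩ - 0.3827|11⟩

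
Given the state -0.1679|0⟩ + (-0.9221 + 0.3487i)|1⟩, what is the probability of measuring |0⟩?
0.02819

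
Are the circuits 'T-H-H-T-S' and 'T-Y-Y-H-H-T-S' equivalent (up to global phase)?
Yes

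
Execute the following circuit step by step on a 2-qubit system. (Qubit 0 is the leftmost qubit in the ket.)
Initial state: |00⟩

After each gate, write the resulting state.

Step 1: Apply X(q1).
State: |01⟩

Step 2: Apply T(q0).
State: |01⟩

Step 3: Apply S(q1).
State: i|01⟩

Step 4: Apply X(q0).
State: i|11⟩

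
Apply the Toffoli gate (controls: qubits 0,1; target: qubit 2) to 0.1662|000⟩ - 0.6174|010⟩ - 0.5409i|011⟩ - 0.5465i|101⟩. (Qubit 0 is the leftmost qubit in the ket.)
0.1662|000⟩ - 0.6174|010⟩ - 0.5409i|011⟩ - 0.5465i|101⟩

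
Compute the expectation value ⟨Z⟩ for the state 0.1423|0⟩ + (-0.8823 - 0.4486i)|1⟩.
-0.9594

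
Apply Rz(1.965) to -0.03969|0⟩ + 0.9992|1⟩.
(-0.02203 + 0.03302i)|0⟩ + (0.5545 + 0.8312i)|1⟩

Rz(1.965) = [[e^(−iθ/2), 0], [0, e^(iθ/2)]] with e^(±iθ/2) = cos(θ/2) ± i·sin(θ/2); θ = 1.965, cos(θ/2) ≈ 0.554945, sin(θ/2) ≈ 0.831887.
With a = amp(|0⟩) = -0.03969 and b = amp(|1⟩) = 0.9992:
new amp(|0⟩) = (0.554945 - 0.831887i)·a = (-0.02203 + 0.03302i)
new amp(|1⟩) = (0.554945 + 0.831887i)·b = (0.5545 + 0.8312i)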